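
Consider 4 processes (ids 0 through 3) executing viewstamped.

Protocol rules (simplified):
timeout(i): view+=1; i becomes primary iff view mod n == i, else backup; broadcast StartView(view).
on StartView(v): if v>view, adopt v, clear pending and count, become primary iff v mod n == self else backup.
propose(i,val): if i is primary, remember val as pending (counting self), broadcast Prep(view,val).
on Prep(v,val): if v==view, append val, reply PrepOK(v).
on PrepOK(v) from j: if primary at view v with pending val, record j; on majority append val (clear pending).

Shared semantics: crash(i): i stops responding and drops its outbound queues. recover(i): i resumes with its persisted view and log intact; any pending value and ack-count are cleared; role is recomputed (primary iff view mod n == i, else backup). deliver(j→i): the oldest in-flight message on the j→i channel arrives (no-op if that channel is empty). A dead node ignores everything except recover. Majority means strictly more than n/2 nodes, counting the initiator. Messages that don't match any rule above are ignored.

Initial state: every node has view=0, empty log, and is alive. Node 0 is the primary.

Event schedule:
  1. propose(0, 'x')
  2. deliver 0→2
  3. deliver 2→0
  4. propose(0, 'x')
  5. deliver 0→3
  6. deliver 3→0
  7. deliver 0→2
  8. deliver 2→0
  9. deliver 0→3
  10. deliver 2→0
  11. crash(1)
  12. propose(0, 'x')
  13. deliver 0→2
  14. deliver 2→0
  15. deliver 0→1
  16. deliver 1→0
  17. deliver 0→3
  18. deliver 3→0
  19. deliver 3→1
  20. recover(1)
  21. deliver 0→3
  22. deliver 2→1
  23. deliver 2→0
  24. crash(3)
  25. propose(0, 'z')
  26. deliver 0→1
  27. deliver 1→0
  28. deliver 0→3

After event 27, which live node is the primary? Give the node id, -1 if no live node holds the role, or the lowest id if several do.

[1] propose(0,'x') → ∅
[2] deliver 0→2 → N2(back v0 [x])
[3] deliver 2→0 → ∅
[4] propose(0,'x') → ∅
[5] deliver 0→3 → N3(back v0 [x])
[6] deliver 3→0 → ∅
[7] deliver 0→2 → N2(back v0 [x,x])
[8] deliver 2→0 → N0(prim v0 [x])
[9] deliver 0→3 → N3(back v0 [x,x])
[10] deliver 2→0 → ∅
[11] crash(1) → N1(✗back v0 [-])
[12] propose(0,'x') → ∅
[13] deliver 0→2 → N2(back v0 [x,x,x])
[14] deliver 2→0 → ∅
[15] deliver 0→1 → ∅
[16] deliver 1→0 → ∅
[17] deliver 0→3 → N3(back v0 [x,x,x])
[18] deliver 3→0 → N0(prim v0 [x,x])
[19] deliver 3→1 → ∅
[20] recover(1) → N1(back v0 [-])
[21] deliver 0→3 → ∅
[22] deliver 2→1 → ∅
[23] deliver 2→0 → ∅
[24] crash(3) → N3(✗back v0 [x,x,x])
[25] propose(0,'z') → ∅
[26] deliver 0→1 → N1(back v0 [x])
[27] deliver 1→0 → ∅

0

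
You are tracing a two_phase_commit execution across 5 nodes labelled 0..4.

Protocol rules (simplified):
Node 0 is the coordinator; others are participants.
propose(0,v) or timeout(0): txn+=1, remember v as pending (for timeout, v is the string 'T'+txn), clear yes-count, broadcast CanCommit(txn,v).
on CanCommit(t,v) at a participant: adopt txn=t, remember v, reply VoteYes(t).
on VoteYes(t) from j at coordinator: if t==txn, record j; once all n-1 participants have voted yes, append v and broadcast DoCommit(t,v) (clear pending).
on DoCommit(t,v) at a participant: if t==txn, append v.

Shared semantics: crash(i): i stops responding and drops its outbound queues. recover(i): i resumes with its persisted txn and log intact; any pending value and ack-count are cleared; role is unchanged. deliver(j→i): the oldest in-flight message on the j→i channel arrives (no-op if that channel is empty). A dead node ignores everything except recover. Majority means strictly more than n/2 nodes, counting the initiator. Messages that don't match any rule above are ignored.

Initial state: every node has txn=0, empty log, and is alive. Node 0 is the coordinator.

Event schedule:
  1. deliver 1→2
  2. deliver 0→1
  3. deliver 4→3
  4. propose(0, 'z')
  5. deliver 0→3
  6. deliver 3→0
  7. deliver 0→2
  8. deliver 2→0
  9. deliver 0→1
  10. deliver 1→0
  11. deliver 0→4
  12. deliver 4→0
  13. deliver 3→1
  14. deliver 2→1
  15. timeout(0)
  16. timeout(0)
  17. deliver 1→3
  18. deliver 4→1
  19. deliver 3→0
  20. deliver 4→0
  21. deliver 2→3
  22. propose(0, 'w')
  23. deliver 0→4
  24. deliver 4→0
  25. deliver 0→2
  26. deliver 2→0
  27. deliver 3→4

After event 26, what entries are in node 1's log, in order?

empty

step 1 deliver 1→2: —
step 2 deliver 0→1: —
step 3 deliver 4→3: —
step 4 propose(0,'z'): 0={coor,t=1,log=-}
step 5 deliver 0→3: 3={part,t=1,log=-}
step 6 deliver 3→0: —
step 7 deliver 0→2: 2={part,t=1,log=-}
step 8 deliver 2→0: —
step 9 deliver 0→1: 1={part,t=1,log=-}
step 10 deliver 1→0: —
step 11 deliver 0→4: 4={part,t=1,log=-}
step 12 deliver 4→0: 0={coor,t=1,log=z}
step 13 deliver 3→1: —
step 14 deliver 2→1: —
step 15 timeout(0): 0={coor,t=2,log=z}
step 16 timeout(0): 0={coor,t=3,log=z}
step 17 deliver 1→3: —
step 18 deliver 4→1: —
step 19 deliver 3→0: —
step 20 deliver 4→0: —
step 21 deliver 2→3: —
step 22 propose(0,'w'): 0={coor,t=4,log=z}
step 23 deliver 0→4: 4={part,t=1,log=z}
step 24 deliver 4→0: —
step 25 deliver 0→2: 2={part,t=1,log=z}
step 26 deliver 2→0: —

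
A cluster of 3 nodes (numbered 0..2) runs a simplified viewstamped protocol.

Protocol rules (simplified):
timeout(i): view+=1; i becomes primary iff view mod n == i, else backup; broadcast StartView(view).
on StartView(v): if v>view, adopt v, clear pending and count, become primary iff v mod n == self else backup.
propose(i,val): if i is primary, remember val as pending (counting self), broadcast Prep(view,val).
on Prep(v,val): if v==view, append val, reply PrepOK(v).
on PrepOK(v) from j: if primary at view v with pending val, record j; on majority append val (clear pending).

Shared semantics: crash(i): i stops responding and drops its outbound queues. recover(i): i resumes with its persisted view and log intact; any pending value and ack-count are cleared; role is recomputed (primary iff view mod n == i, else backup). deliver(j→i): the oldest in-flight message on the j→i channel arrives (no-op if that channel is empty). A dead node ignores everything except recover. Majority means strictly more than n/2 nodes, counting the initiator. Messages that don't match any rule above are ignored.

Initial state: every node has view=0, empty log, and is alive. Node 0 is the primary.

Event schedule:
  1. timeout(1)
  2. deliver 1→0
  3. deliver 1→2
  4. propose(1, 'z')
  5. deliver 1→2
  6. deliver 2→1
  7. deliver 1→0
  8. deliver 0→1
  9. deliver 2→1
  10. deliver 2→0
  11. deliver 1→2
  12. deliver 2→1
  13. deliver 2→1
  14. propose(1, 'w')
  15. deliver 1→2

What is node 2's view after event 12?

1

e1 timeout(1): 1[prim,v=1,-]
e2 deliver 1→0: 0[back,v=1,-]
e3 deliver 1→2: 2[back,v=1,-]
e4 propose(1,'z'): ·
e5 deliver 1→2: 2[back,v=1,z]
e6 deliver 2→1: 1[prim,v=1,z]
e7 deliver 1→0: 0[back,v=1,z]
e8 deliver 0→1: ·
e9 deliver 2→1: ·
e10 deliver 2→0: ·
e11 deliver 1→2: ·
e12 deliver 2→1: ·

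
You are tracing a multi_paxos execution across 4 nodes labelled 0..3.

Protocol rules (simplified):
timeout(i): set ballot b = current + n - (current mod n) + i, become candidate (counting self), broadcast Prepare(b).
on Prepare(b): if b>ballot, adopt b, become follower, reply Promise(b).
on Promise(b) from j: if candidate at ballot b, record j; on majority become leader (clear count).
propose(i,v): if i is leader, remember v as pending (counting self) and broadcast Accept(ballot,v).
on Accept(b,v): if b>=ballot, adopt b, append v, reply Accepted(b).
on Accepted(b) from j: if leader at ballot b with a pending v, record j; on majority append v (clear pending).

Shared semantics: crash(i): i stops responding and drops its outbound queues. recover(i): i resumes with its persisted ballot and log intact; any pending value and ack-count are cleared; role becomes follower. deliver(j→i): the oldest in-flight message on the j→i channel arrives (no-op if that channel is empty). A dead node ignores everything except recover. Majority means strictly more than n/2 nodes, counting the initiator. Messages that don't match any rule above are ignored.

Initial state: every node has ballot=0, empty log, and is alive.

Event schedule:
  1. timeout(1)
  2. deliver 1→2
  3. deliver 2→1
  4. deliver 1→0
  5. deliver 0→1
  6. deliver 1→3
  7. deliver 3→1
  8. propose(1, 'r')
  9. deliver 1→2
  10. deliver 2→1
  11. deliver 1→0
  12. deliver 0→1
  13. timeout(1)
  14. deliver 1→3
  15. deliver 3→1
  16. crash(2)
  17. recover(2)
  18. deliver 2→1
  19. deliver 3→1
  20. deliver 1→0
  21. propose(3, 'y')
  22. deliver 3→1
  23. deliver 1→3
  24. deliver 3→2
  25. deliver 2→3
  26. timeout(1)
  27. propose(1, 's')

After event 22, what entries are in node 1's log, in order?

1. timeout(1):  <1:cand b5 ->
2. deliver 1→2:  <2:foll b5 ->
3. deliver 2→1:  nop
4. deliver 1→0:  <0:foll b5 ->
5. deliver 0→1:  <1:lead b5 ->
6. deliver 1→3:  <3:foll b5 ->
7. deliver 3→1:  nop
8. propose(1,'r'):  nop
9. deliver 1→2:  <2:foll b5 r>
10. deliver 2→1:  nop
11. deliver 1→0:  <0:foll b5 r>
12. deliver 0→1:  <1:lead b5 r>
13. timeout(1):  <1:cand b9 r>
14. deliver 1→3:  <3:foll b5 r>
15. deliver 3→1:  nop
16. crash(2):  <2:✗foll b5 r>
17. recover(2):  <2:foll b5 r>
18. deliver 2→1:  nop
19. deliver 3→1:  nop
20. deliver 1→0:  <0:foll b9 r>
21. propose(3,'y'):  nop
22. deliver 3→1:  nop

r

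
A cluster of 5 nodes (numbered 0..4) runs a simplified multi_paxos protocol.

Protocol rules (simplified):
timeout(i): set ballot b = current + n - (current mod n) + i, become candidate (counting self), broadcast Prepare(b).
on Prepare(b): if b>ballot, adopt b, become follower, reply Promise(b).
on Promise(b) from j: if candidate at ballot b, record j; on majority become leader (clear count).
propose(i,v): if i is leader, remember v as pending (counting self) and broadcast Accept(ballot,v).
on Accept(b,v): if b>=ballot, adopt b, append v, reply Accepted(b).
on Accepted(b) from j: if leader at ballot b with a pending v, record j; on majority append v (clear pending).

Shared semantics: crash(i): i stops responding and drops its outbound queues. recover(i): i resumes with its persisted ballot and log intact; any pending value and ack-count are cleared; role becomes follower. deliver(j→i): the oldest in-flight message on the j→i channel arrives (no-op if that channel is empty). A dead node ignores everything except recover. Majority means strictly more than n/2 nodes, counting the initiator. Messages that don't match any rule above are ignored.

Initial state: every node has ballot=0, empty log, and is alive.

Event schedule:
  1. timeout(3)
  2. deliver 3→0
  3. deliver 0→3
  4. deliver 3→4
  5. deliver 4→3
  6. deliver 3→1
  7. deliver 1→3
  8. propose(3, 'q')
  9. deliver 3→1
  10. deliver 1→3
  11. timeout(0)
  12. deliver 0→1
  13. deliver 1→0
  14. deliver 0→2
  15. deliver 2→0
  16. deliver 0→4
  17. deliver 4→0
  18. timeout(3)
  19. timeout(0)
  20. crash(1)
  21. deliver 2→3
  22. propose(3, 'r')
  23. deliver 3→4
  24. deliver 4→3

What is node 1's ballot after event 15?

[1] timeout(3) → N3(cand b8 [-])
[2] deliver 3→0 → N0(foll b8 [-])
[3] deliver 0→3 → ∅
[4] deliver 3→4 → N4(foll b8 [-])
[5] deliver 4→3 → N3(lead b8 [-])
[6] deliver 3→1 → N1(foll b8 [-])
[7] deliver 1→3 → ∅
[8] propose(3,'q') → ∅
[9] deliver 3→1 → N1(foll b8 [q])
[10] deliver 1→3 → ∅
[11] timeout(0) → N0(cand b10 [-])
[12] deliver 0→1 → N1(foll b10 [q])
[13] deliver 1→0 → ∅
[14] deliver 0→2 → N2(foll b10 [-])
[15] deliver 2→0 → N0(lead b10 [-])

10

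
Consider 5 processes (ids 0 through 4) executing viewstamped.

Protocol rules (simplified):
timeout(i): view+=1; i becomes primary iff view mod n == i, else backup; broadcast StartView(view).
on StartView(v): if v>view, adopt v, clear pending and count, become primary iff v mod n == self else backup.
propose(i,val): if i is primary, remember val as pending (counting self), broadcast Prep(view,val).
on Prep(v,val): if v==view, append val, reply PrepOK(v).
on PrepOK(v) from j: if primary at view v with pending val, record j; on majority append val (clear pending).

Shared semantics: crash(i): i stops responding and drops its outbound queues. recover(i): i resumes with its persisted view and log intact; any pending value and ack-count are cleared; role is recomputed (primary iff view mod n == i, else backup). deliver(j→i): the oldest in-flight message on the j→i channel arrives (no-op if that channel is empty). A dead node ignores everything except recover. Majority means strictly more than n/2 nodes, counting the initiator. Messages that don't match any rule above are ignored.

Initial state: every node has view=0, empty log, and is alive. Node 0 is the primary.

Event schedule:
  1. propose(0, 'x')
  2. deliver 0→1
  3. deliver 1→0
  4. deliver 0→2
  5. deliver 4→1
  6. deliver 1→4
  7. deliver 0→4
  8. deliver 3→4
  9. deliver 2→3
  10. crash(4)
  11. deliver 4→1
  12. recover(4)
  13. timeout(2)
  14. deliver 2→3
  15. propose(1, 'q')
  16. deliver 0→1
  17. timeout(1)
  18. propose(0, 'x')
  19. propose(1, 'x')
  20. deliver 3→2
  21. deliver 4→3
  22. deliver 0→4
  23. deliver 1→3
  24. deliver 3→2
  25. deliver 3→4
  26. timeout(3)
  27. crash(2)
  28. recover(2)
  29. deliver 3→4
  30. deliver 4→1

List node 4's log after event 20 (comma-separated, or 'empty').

e1 propose(0,'x'): ·
e2 deliver 0→1: 1[back,v=0,x]
e3 deliver 1→0: ·
e4 deliver 0→2: 2[back,v=0,x]
e5 deliver 4→1: ·
e6 deliver 1→4: ·
e7 deliver 0→4: 4[back,v=0,x]
e8 deliver 3→4: ·
e9 deliver 2→3: ·
e10 crash(4): 4[✗back,v=0,x]
e11 deliver 4→1: ·
e12 recover(4): 4[back,v=0,x]
e13 timeout(2): 2[back,v=1,x]
e14 deliver 2→3: 3[back,v=1,-]
e15 propose(1,'q'): ·
e16 deliver 0→1: ·
e17 timeout(1): 1[prim,v=1,x]
e18 propose(0,'x'): ·
e19 propose(1,'x'): ·
e20 deliver 3→2: ·

x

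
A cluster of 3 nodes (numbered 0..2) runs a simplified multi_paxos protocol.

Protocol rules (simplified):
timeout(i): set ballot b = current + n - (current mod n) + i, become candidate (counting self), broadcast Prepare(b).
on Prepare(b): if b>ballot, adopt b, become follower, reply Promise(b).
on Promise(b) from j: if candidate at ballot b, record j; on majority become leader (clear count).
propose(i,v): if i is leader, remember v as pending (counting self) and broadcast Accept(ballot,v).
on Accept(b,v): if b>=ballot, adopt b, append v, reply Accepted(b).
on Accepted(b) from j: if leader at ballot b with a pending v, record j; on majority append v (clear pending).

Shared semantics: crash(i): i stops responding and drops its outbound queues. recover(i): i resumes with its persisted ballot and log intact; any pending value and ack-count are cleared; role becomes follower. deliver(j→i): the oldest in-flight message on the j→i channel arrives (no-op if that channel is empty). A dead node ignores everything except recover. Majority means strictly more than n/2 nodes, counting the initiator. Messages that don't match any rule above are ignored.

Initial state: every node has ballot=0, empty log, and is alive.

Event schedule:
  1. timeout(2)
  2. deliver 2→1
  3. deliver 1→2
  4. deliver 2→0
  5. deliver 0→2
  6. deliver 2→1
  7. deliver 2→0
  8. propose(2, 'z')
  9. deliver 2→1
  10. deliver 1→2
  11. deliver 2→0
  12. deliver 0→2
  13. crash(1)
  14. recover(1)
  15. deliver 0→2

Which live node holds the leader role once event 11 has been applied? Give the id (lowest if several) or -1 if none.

2

step 1 timeout(2): 2={cand,b=5,log=-}
step 2 deliver 2→1: 1={foll,b=5,log=-}
step 3 deliver 1→2: 2={lead,b=5,log=-}
step 4 deliver 2→0: 0={foll,b=5,log=-}
step 5 deliver 0→2: —
step 6 deliver 2→1: —
step 7 deliver 2→0: —
step 8 propose(2,'z'): —
step 9 deliver 2→1: 1={foll,b=5,log=z}
step 10 deliver 1→2: 2={lead,b=5,log=z}
step 11 deliver 2→0: 0={foll,b=5,log=z}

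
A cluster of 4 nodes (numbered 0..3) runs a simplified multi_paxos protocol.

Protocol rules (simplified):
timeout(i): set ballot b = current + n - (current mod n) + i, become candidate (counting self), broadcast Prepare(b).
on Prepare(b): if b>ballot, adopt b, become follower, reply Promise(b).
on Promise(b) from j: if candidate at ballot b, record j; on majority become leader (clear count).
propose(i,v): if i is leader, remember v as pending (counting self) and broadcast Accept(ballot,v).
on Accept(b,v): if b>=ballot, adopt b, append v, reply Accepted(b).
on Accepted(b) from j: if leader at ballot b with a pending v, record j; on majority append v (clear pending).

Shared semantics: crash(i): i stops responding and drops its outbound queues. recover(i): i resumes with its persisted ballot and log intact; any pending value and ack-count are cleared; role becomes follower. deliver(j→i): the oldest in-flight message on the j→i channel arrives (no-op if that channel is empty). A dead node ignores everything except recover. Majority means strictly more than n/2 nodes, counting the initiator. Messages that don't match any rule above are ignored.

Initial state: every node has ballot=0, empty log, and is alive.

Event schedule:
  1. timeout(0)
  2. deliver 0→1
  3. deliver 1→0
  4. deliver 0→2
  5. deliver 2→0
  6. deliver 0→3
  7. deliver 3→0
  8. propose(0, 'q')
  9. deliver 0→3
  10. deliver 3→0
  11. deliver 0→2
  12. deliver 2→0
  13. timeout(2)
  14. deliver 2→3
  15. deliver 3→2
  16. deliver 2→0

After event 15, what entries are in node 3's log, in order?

q

[1] timeout(0) → N0(cand b4 [-])
[2] deliver 0→1 → N1(foll b4 [-])
[3] deliver 1→0 → ∅
[4] deliver 0→2 → N2(foll b4 [-])
[5] deliver 2→0 → N0(lead b4 [-])
[6] deliver 0→3 → N3(foll b4 [-])
[7] deliver 3→0 → ∅
[8] propose(0,'q') → ∅
[9] deliver 0→3 → N3(foll b4 [q])
[10] deliver 3→0 → ∅
[11] deliver 0→2 → N2(foll b4 [q])
[12] deliver 2→0 → N0(lead b4 [q])
[13] timeout(2) → N2(cand b10 [q])
[14] deliver 2→3 → N3(foll b10 [q])
[15] deliver 3→2 → ∅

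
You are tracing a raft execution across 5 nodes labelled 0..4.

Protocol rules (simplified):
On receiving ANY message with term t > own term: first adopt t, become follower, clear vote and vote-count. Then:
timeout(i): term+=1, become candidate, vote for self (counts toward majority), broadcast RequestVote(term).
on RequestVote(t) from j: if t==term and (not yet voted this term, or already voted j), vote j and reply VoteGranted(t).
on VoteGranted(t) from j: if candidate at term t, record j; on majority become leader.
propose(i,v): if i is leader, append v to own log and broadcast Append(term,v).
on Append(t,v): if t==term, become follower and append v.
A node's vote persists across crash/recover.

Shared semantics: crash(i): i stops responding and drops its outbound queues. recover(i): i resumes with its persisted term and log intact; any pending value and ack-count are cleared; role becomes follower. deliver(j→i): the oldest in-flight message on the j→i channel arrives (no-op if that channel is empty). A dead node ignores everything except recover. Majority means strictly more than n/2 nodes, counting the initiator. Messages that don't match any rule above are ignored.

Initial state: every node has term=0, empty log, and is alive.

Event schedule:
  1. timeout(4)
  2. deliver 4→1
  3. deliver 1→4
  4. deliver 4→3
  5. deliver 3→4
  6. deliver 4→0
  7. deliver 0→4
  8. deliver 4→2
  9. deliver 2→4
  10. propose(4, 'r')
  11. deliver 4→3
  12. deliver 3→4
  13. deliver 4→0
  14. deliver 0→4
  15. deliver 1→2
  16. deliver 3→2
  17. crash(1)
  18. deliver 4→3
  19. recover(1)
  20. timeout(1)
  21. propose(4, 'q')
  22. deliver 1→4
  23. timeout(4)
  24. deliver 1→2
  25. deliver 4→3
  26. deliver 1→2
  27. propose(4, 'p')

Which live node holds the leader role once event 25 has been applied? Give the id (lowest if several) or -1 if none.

-1

e1 timeout(4): 4[cand,t=1,-]
e2 deliver 4→1: 1[foll,t=1,-]
e3 deliver 1→4: ·
e4 deliver 4→3: 3[foll,t=1,-]
e5 deliver 3→4: 4[lead,t=1,-]
e6 deliver 4→0: 0[foll,t=1,-]
e7 deliver 0→4: ·
e8 deliver 4→2: 2[foll,t=1,-]
e9 deliver 2→4: ·
e10 propose(4,'r'): 4[lead,t=1,r]
e11 deliver 4→3: 3[foll,t=1,r]
e12 deliver 3→4: ·
e13 deliver 4→0: 0[foll,t=1,r]
e14 deliver 0→4: ·
e15 deliver 1→2: ·
e16 deliver 3→2: ·
e17 crash(1): 1[✗foll,t=1,-]
e18 deliver 4→3: ·
e19 recover(1): 1[foll,t=1,-]
e20 timeout(1): 1[cand,t=2,-]
e21 propose(4,'q'): 4[lead,t=1,r,q]
e22 deliver 1→4: 4[foll,t=2,r,q]
e23 timeout(4): 4[cand,t=3,r,q]
e24 deliver 1→2: 2[foll,t=2,-]
e25 deliver 4→3: 3[foll,t=1,r,q]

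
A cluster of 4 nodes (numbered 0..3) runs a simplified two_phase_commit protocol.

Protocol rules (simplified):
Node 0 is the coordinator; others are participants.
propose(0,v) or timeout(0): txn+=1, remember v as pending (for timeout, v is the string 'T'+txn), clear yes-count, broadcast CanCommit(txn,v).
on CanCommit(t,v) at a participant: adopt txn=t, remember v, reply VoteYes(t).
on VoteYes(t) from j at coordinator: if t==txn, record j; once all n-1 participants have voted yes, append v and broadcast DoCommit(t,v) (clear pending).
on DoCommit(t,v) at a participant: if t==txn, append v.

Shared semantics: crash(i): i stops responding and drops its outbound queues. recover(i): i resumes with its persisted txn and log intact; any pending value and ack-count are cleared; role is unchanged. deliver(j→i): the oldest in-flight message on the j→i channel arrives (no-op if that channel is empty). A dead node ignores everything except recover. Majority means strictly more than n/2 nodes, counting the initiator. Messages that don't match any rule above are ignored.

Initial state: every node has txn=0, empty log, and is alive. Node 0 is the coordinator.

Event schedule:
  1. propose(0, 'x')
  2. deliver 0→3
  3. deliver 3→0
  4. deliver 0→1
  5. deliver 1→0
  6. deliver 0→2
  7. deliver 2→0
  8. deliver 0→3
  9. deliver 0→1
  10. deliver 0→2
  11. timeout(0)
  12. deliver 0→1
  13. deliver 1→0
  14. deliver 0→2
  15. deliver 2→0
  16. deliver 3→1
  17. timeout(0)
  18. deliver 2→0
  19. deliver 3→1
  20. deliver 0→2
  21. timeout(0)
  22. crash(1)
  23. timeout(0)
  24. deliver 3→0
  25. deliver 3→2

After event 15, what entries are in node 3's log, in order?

after 1 — propose(0,'x'): n0:coor/t1/[-]
after 2 — deliver 0→3: n3:part/t1/[-]
after 3 — deliver 3→0: ·
after 4 — deliver 0→1: n1:part/t1/[-]
after 5 — deliver 1→0: ·
after 6 — deliver 0→2: n2:part/t1/[-]
after 7 — deliver 2→0: n0:coor/t1/[x]
after 8 — deliver 0→3: n3:part/t1/[x]
after 9 — deliver 0→1: n1:part/t1/[x]
after 10 — deliver 0→2: n2:part/t1/[x]
after 11 — timeout(0): n0:coor/t2/[x]
after 12 — deliver 0→1: n1:part/t2/[x]
after 13 — deliver 1→0: ·
after 14 — deliver 0→2: n2:part/t2/[x]
after 15 — deliver 2→0: ·

x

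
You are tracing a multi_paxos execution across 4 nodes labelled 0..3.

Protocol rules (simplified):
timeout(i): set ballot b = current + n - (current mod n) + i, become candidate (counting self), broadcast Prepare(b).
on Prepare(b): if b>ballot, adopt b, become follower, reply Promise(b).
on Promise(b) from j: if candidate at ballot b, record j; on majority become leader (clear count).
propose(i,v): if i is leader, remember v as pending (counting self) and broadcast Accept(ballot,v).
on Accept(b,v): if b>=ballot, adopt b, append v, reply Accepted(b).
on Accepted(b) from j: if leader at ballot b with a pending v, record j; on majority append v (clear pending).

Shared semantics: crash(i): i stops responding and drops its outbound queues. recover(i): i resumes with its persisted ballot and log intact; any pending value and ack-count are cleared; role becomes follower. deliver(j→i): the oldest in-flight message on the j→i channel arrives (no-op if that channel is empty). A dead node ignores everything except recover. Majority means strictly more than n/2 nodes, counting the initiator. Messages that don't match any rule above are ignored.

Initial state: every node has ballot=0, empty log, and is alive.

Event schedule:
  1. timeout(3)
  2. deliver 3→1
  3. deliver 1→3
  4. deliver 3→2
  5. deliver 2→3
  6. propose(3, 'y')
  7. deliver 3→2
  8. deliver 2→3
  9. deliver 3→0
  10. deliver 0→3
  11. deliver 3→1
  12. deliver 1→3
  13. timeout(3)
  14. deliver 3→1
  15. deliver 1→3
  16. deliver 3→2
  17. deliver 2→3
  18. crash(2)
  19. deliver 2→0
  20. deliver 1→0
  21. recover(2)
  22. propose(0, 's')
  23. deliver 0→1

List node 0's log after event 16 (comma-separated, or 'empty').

after 1 — timeout(3): n3:cand/b7/[-]
after 2 — deliver 3→1: n1:foll/b7/[-]
after 3 — deliver 1→3: ·
after 4 — deliver 3→2: n2:foll/b7/[-]
after 5 — deliver 2→3: n3:lead/b7/[-]
after 6 — propose(3,'y'): ·
after 7 — deliver 3→2: n2:foll/b7/[y]
after 8 — deliver 2→3: ·
after 9 — deliver 3→0: n0:foll/b7/[-]
after 10 — deliver 0→3: ·
after 11 — deliver 3→1: n1:foll/b7/[y]
after 12 — deliver 1→3: n3:lead/b7/[y]
after 13 — timeout(3): n3:cand/b11/[y]
after 14 — deliver 3→1: n1:foll/b11/[y]
after 15 — deliver 1→3: ·
after 16 — deliver 3→2: n2:foll/b11/[y]

empty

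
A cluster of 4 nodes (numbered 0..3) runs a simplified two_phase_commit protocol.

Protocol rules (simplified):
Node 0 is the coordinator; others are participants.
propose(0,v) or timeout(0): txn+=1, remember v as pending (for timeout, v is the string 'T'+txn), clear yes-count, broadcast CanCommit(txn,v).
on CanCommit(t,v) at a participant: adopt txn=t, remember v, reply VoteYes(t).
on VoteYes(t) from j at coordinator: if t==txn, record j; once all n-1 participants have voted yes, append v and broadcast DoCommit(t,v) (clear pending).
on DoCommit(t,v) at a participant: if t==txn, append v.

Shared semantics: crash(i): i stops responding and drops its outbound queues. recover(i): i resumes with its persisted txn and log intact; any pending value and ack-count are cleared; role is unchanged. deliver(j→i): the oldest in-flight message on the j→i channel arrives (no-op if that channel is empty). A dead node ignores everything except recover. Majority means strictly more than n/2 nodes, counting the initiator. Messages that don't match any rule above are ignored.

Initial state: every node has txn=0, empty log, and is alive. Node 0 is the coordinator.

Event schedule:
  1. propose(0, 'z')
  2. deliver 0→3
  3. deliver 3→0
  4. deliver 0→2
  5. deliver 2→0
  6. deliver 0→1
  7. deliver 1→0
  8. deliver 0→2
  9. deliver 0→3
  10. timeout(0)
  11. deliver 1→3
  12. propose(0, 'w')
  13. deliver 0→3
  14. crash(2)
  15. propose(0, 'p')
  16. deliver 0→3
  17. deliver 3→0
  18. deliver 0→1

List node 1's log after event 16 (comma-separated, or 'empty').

empty

[1] propose(0,'z') → N0(coor t1 [-])
[2] deliver 0→3 → N3(part t1 [-])
[3] deliver 3→0 → ∅
[4] deliver 0→2 → N2(part t1 [-])
[5] deliver 2→0 → ∅
[6] deliver 0→1 → N1(part t1 [-])
[7] deliver 1→0 → N0(coor t1 [z])
[8] deliver 0→2 → N2(part t1 [z])
[9] deliver 0→3 → N3(part t1 [z])
[10] timeout(0) → N0(coor t2 [z])
[11] deliver 1→3 → ∅
[12] propose(0,'w') → N0(coor t3 [z])
[13] deliver 0→3 → N3(part t2 [z])
[14] crash(2) → N2(✗part t1 [z])
[15] propose(0,'p') → N0(coor t4 [z])
[16] deliver 0→3 → N3(part t3 [z])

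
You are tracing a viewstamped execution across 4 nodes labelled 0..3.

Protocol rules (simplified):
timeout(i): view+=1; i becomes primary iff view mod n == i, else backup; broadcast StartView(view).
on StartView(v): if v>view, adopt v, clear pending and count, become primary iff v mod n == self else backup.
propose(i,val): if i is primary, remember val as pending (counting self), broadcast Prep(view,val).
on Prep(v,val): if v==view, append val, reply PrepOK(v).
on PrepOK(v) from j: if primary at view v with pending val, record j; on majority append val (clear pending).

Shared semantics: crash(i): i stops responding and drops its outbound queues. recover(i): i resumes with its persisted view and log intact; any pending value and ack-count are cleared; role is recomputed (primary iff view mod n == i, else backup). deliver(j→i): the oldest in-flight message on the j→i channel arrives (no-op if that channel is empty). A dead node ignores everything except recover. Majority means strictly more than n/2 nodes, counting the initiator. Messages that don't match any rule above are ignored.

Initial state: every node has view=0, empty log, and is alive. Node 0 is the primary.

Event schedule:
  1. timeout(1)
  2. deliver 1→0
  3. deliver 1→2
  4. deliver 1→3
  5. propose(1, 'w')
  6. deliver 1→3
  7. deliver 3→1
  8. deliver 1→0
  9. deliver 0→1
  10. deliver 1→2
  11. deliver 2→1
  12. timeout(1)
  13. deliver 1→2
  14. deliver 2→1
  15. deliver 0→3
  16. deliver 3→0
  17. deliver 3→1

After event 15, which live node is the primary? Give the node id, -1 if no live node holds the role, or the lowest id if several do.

2

after 1 — timeout(1): n1:prim/v1/[-]
after 2 — deliver 1→0: n0:back/v1/[-]
after 3 — deliver 1→2: n2:back/v1/[-]
after 4 — deliver 1→3: n3:back/v1/[-]
after 5 — propose(1,'w'): ·
after 6 — deliver 1→3: n3:back/v1/[w]
after 7 — deliver 3→1: ·
after 8 — deliver 1→0: n0:back/v1/[w]
after 9 — deliver 0→1: n1:prim/v1/[w]
after 10 — deliver 1→2: n2:back/v1/[w]
after 11 — deliver 2→1: ·
after 12 — timeout(1): n1:back/v2/[w]
after 13 — deliver 1→2: n2:prim/v2/[w]
after 14 — deliver 2→1: ·
after 15 — deliver 0→3: ·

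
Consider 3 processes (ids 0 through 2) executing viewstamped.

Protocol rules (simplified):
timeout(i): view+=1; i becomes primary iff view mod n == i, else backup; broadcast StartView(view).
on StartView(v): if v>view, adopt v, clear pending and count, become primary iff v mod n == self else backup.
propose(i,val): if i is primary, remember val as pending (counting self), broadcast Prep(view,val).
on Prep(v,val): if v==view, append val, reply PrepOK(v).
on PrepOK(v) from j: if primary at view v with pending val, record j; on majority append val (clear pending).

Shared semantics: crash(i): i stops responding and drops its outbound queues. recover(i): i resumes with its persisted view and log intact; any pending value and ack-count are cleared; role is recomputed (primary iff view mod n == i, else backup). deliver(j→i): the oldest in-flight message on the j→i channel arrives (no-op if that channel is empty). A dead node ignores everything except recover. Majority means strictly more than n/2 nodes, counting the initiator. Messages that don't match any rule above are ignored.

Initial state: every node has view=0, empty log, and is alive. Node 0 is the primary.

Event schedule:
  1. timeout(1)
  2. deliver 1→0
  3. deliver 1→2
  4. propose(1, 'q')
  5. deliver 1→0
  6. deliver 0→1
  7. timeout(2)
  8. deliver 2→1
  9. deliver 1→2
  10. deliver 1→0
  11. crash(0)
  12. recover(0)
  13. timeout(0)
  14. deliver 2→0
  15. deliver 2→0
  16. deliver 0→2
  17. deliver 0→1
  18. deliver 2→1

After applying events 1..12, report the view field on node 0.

e1 timeout(1): 1[prim,v=1,-]
e2 deliver 1→0: 0[back,v=1,-]
e3 deliver 1→2: 2[back,v=1,-]
e4 propose(1,'q'): ·
e5 deliver 1→0: 0[back,v=1,q]
e6 deliver 0→1: 1[prim,v=1,q]
e7 timeout(2): 2[prim,v=2,-]
e8 deliver 2→1: 1[back,v=2,q]
e9 deliver 1→2: ·
e10 deliver 1→0: ·
e11 crash(0): 0[✗back,v=1,q]
e12 recover(0): 0[back,v=1,q]

1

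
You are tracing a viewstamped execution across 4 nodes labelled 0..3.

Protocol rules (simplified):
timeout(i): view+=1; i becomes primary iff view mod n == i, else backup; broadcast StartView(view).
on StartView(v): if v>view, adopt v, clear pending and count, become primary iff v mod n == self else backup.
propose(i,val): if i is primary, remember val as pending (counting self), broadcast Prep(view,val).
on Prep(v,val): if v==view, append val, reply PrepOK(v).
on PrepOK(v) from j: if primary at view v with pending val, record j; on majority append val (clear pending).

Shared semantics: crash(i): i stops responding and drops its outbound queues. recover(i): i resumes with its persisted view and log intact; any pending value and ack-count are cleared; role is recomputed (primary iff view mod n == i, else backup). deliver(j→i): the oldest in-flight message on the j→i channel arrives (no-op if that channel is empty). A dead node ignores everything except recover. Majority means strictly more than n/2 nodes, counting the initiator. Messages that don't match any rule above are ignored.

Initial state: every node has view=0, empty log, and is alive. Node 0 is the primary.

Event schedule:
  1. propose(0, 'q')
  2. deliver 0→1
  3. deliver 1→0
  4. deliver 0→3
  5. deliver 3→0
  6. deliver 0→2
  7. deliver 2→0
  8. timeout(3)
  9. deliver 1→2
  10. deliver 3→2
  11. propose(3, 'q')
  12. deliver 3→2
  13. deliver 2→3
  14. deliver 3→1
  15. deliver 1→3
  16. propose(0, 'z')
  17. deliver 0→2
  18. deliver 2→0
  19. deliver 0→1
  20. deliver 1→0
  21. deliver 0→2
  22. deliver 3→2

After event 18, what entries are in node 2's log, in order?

step 1 propose(0,'q'): —
step 2 deliver 0→1: 1={back,v=0,log=q}
step 3 deliver 1→0: —
step 4 deliver 0→3: 3={back,v=0,log=q}
step 5 deliver 3→0: 0={prim,v=0,log=q}
step 6 deliver 0→2: 2={back,v=0,log=q}
step 7 deliver 2→0: —
step 8 timeout(3): 3={back,v=1,log=q}
step 9 deliver 1→2: —
step 10 deliver 3→2: 2={back,v=1,log=q}
step 11 propose(3,'q'): —
step 12 deliver 3→2: —
step 13 deliver 2→3: —
step 14 deliver 3→1: 1={prim,v=1,log=q}
step 15 deliver 1→3: —
step 16 propose(0,'z'): —
step 17 deliver 0→2: —
step 18 deliver 2→0: —

q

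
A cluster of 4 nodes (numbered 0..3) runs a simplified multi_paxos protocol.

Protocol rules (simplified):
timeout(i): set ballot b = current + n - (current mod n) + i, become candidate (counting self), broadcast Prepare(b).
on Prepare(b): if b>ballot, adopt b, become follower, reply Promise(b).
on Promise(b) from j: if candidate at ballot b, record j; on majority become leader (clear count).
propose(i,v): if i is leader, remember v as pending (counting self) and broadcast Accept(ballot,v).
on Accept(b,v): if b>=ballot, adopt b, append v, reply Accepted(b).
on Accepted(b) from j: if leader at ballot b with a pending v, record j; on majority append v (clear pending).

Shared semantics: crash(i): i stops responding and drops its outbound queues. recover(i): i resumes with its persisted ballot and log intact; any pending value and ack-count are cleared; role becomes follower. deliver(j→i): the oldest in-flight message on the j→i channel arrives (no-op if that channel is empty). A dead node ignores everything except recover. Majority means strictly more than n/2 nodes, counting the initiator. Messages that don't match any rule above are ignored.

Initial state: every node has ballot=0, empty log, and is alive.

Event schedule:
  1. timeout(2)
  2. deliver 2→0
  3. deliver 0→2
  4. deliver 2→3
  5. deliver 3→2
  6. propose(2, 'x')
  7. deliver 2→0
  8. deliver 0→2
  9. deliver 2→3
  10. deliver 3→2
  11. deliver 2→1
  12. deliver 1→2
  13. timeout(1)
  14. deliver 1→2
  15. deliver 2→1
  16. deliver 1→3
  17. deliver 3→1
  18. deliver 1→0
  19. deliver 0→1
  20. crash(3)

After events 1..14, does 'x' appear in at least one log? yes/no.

step 1 timeout(2): 2={cand,b=6,log=-}
step 2 deliver 2→0: 0={foll,b=6,log=-}
step 3 deliver 0→2: —
step 4 deliver 2→3: 3={foll,b=6,log=-}
step 5 deliver 3→2: 2={lead,b=6,log=-}
step 6 propose(2,'x'): —
step 7 deliver 2→0: 0={foll,b=6,log=x}
step 8 deliver 0→2: —
step 9 deliver 2→3: 3={foll,b=6,log=x}
step 10 deliver 3→2: 2={lead,b=6,log=x}
step 11 deliver 2→1: 1={foll,b=6,log=-}
step 12 deliver 1→2: —
step 13 timeout(1): 1={cand,b=9,log=-}
step 14 deliver 1→2: 2={foll,b=9,log=x}

yes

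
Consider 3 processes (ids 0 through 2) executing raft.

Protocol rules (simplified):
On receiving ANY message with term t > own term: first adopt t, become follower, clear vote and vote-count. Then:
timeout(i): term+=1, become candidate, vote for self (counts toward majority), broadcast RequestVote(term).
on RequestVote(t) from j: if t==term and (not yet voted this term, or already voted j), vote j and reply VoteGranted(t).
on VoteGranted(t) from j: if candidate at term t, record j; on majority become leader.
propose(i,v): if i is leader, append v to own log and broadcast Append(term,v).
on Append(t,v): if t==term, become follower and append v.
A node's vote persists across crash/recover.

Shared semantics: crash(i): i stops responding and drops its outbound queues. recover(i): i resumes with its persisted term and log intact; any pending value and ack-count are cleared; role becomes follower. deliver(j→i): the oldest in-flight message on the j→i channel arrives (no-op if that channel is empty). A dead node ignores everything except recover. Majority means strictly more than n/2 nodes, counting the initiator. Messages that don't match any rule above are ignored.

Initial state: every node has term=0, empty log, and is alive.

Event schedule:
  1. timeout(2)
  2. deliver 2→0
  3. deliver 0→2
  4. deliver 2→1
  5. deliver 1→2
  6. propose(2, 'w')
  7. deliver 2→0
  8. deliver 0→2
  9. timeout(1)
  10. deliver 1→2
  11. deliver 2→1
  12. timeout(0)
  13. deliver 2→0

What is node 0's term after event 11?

after 1 — timeout(2): n2:cand/t1/[-]
after 2 — deliver 2→0: n0:foll/t1/[-]
after 3 — deliver 0→2: n2:lead/t1/[-]
after 4 — deliver 2→1: n1:foll/t1/[-]
after 5 — deliver 1→2: ·
after 6 — propose(2,'w'): n2:lead/t1/[w]
after 7 — deliver 2→0: n0:foll/t1/[w]
after 8 — deliver 0→2: ·
after 9 — timeout(1): n1:cand/t2/[-]
after 10 — deliver 1→2: n2:foll/t2/[w]
after 11 — deliver 2→1: ·

1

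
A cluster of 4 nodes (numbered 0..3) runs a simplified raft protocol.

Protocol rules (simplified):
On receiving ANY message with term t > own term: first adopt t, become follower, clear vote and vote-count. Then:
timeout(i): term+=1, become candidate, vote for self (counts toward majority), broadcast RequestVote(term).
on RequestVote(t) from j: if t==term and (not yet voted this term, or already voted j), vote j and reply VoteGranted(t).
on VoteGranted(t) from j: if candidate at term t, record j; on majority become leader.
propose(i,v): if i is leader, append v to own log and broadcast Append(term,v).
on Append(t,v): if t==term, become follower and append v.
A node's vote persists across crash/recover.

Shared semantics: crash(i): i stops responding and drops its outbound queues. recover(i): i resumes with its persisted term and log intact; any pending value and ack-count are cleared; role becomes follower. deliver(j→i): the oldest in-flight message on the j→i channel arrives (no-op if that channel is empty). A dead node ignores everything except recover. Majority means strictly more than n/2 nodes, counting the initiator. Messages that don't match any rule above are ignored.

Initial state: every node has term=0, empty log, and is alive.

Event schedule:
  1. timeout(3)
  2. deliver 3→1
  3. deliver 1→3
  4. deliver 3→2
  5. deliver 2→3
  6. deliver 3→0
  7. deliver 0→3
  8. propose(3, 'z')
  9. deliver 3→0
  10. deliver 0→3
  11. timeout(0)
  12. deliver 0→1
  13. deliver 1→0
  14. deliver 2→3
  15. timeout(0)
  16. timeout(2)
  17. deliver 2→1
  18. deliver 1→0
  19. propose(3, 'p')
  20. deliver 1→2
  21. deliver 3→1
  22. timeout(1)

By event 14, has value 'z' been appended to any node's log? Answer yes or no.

yes

step 1 timeout(3): 3={cand,t=1,log=-}
step 2 deliver 3→1: 1={foll,t=1,log=-}
step 3 deliver 1→3: —
step 4 deliver 3→2: 2={foll,t=1,log=-}
step 5 deliver 2→3: 3={lead,t=1,log=-}
step 6 deliver 3→0: 0={foll,t=1,log=-}
step 7 deliver 0→3: —
step 8 propose(3,'z'): 3={lead,t=1,log=z}
step 9 deliver 3→0: 0={foll,t=1,log=z}
step 10 deliver 0→3: —
step 11 timeout(0): 0={cand,t=2,log=z}
step 12 deliver 0→1: 1={foll,t=2,log=-}
step 13 deliver 1→0: —
step 14 deliver 2→3: —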